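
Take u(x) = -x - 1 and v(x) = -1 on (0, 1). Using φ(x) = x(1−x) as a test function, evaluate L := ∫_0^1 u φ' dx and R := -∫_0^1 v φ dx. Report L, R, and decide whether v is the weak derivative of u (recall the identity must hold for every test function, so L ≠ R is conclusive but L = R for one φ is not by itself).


LHS = 1/6, RHS = 1/6. Yes, v = u' weakly.

u(x) = -x - 1, classical derivative u'(x) = -1.
φ(x) = x(1−x), so φ'(x) = 1 - 2*x.
Note φ(0) = φ(1) = 0, so the boundary term u·φ vanishes.
LHS = ∫_0^1 u(x) φ'(x) dx = ∫_0^1 (2*x^2 + x - 1) dx. Term by term:
  ∫_0^1 2*x^2 dx = 2/3;  ∫_0^1 x dx = 1/2;  ∫_0^1 -1 dx = -1.
Sum: 2/3 + 1/2 − 1 = 1/6.
So LHS = 1/6.
∫_0^1 v(x) φ(x) dx = ∫_0^1 (x^2 - x) dx. Term by term:
  ∫_0^1 x^2 dx = 1/3;  ∫_0^1 -x dx = -1/2.
Sum: 1/3 − 1/2 = -1/6.
So RHS = -∫_0^1 v(x) φ(x) dx = 1/6.
LHS = RHS, so the identity holds for this test φ.
Moreover u is smooth here and v(x) = u'(x) = -1 pointwise, so the identity holds for every test function. Hence v is the weak derivative of u.


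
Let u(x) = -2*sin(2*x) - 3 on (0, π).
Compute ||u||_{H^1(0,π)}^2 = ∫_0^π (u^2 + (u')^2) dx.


||u||_{H^1(0,π)}^2 = 19*π

u'(x) = -4*cos(2*x).
Expand u² and (u')² and integrate term by term on (0, π), using: for integers n ≥ 1, ∫_0^π sin²(nx) dx = ∫_0^π cos²(nx) dx = π/2; for n ≠ n', ∫_0^π sin(nx)sin(n'x) dx = ∫_0^π cos(nx)cos(n'x) dx = 0; and by product-to-sum, ∫_0^π sin(nx)cos(n'x) dx = ½∫_0^π [sin((n+n')x) + sin((n−n')x)] dx, which is 0 when n+n' is even and 2n/(n²−n'²) when n+n' is odd (it need not vanish on (0, π)). For the constant mode: ∫_0^π 1 dx = π, ∫_0^π cos(nx) dx = 0, ∫_0^π sin(nx) dx = (1−(−1)^n)/n.
  u² squared terms: (-3)²·∫1 dx = 9·π = 9*π;  (-2)²·∫sin(2x)² dx = 4·π/2 = 2*π.
  u² cross terms: 2·(-3)·(-2)·∫1·sin(2x) dx = 12·(0) = 0.
  So ∫_0^π u² dx = 9*π + 2*π + 0 = 11*π.
  (u')² squared terms: (-4)²·∫cos(2x)² dx = 16·π/2 = 8*π.
  So ∫_0^π (u')² dx = 8*π.
||u||_{H^1}^2 = (11*π) + (8*π) = 19*π.


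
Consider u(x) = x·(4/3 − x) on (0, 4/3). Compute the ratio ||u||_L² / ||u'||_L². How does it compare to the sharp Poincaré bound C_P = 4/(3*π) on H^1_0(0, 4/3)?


||u||_L² / ||u'||_L² = 2*sqrt(10)/15 < C_P = 4/(3*π).

u(x) = x·(4/3 − x), so u'(x) = 4/3 - 2*x.
u(x) = x·(4/3 − x) vanishes at x = 0 and x = 4/3, so u ∈ H^1_0(0, 4/3). Differentiate via the product rule and integrate the resulting polynomials term by term.
  ∫_0^4/3 u² dx = ∫_0^4/3 (x^4 - 8*x^3/3 + 16*x^2/9) dx. Term by term:
    ∫_0^4/3 x^4 dx = 1024/1215;  ∫_0^4/3 -8*x^3/3 dx = -512/243;  ∫_0^4/3 16*x^2/9 dx = 1024/729.
  Sum: 1024/1215 − 512/243 + 1024/729 = 512/3645.
  ∫_0^4/3 (u')² dx = ∫_0^4/3 (4*x^2 - 16*x/3 + 16/9) dx. Term by term:
    ∫_0^4/3 4*x^2 dx = 256/81;  ∫_0^4/3 -16*x/3 dx = -128/27;  ∫_0^4/3 16/9 dx = 64/27.
  Sum: 256/81 − 128/27 + 64/27 = 64/81.
∫_0^4/3 u² dx = 512/3645, so ||u||_L² = 16*sqrt(10)/135.
∫_0^4/3 (u')² dx = 64/81, so ||u'||_L² = 8/9.
Ratio ||u||_L² / ||u'||_L² = 2*sqrt(10)/15.
Sharp Poincaré constant on H^1_0(0, 4/3) is C_P = L/π = 4/(3*π), achieved by sin(3*π/4·x).
A polynomial bump cannot attain the sharp Poincaré constant (only the first sine eigenfunction does), so the ratio is strictly less than C_P, consistent with ||u||_L² ≤ C_P ||u'||_L².


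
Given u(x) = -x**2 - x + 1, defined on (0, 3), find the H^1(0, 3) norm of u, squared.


||u||_{H^1}^2 = 1311/10

The H^1 norm (squared) on an interval (0, L) is
  ||u||_{H^1}^2 = ∫_0^L u(x)^2 dx + ∫_0^L u'(x)^2 dx.
Compute u'(x) = -2*x - 1.
Then u(x)^2 = x**4 + 2*x**3 - x**2 - 2*x + 1 and u'(x)^2 = 4*x**2 + 4*x + 1.
Integrate each monomial from 0 to 3 using ∫_0^3 c·x^n dx = c·3^(n+1)/(n+1):
  ∫_0^3 u(x)^2 dx = ∫_0^3 (x^4 + 2*x^3 - x^2 - 2*x + 1) dx. Term by term:
    ∫_0^3 x^4 dx = 243/5;  ∫_0^3 2*x^3 dx = 81/2;  ∫_0^3 -x^2 dx = -9;
    ∫_0^3 -2*x dx = -9;  ∫_0^3 1 dx = 3.
  Sum: 243/5 + 81/2 − 9 − 9 + 3 = 741/10.
  ∫_0^3 u'(x)^2 dx = ∫_0^3 (4*x^2 + 4*x + 1) dx. Term by term:
    ∫_0^3 4*x^2 dx = 36;  ∫_0^3 4*x dx = 18;  ∫_0^3 1 dx = 3.
  Sum: 36 + 18 + 3 = 57.
Adding: ||u||_{H^1}^2 = 741/10 + 57 = 1311/10.


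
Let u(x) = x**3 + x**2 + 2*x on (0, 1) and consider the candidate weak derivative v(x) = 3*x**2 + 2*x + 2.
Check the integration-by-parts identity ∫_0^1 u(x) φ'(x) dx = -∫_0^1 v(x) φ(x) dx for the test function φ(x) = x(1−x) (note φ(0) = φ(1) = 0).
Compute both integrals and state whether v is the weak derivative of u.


LHS = -13/20, RHS = -13/20. Yes, v = u' weakly.

u(x) = x**3 + x**2 + 2*x, classical derivative u'(x) = 3*x**2 + 2*x + 2.
φ(x) = x(1−x), so φ'(x) = 1 - 2*x.
Note φ(0) = φ(1) = 0, so the boundary term u·φ vanishes.
LHS = ∫_0^1 u(x) φ'(x) dx = ∫_0^1 (-2*x^4 - x^3 - 3*x^2 + 2*x) dx. Term by term:
  ∫_0^1 -2*x^4 dx = -2/5;  ∫_0^1 -x^3 dx = -1/4;  ∫_0^1 -3*x^2 dx = -1;
  ∫_0^1 2*x dx = 1.
Sum: -2/5 − 1/4 − 1 + 1 = -13/20.
So LHS = -13/20.
∫_0^1 v(x) φ(x) dx = ∫_0^1 (-3*x^4 + x^3 + 2*x) dx. Term by term:
  ∫_0^1 -3*x^4 dx = -3/5;  ∫_0^1 x^3 dx = 1/4;  ∫_0^1 2*x dx = 1.
Sum: -3/5 + 1/4 + 1 = 13/20.
So RHS = -∫_0^1 v(x) φ(x) dx = -13/20.
LHS = RHS, so the identity holds for this test φ.
Moreover u is smooth here and v(x) = u'(x) = 3*x**2 + 2*x + 2 pointwise, so the identity holds for every test function. Hence v is the weak derivative of u.


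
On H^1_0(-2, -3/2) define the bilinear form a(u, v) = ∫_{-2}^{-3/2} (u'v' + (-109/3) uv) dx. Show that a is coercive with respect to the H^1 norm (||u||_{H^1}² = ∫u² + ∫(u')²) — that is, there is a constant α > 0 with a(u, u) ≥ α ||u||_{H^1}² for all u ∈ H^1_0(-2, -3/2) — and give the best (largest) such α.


α = (-109 + 12*π^2)/(3*(1 + 4*π^2))

Coercivity of a(·,·) on H^1_0(-2, -3/2) means a(u, u) ≥ α ||u||_{H^1}² for every u ∈ H^1_0.
The interval has length L = 1/2, and Poincaré/coercivity depend only on L. Here a(u, u) = ∫(u')² + (-109/3)·∫u².
Here c = -109/3 < 0 with |c| < (π/L)² = 4*π^2, so coercivity still holds. The condition a(u,u) ≥ α||u||_{H^1}² reads (1−α)∫(u')² ≥ (α−c)∫u². Any admissible α is ≤ 1 (rapidly oscillating u have ∫u²/∫(u')² → 0), and α = 1 would force 0 ≥ (1−c)∫u², impossible since c < 1; so 1−α > 0. By the sharp Poincaré inequality on H^1_0 of an interval of length L, ∫(u')² ≥ (π/L)²∫u² with equality for the first sine mode sin(π(x−x₀)/L) (x₀ the left endpoint), so the inequality holds for all u iff (1−α)(π/L)² ≥ α − c, i.e. α ≤ ((π/L)² + c)/((π/L)² + 1) = (1 + c(L/π)²)/(1 + (L/π)²). (Direct route, valid since c ≤ 0: Poincaré gives c∫u² ≥ c(L/π)²∫(u')², so a(u,u) ≥ (1 + c(L/π)²)∫(u')², while ||u||_{H^1}² ≤ (1 + (L/π)²)∫(u')²; dividing yields the same α.) With (π/L)² = 4*π^2 and c = -109/3, the largest admissible constant is α = ((π/L)² + c)/((π/L)² + 1).
Simplifying, α = (-109 + 12*π^2)/(3*(1 + 4*π^2)).


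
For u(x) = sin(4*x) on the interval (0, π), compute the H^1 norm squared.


||u||_{H^1(0,π)}^2 = 17*π/2

u'(x) = 4*cos(4*x).
Expand u² and (u')² and integrate term by term on (0, π), using: for integers n ≥ 1, ∫_0^π sin²(nx) dx = ∫_0^π cos²(nx) dx = π/2; for n ≠ n', ∫_0^π sin(nx)sin(n'x) dx = ∫_0^π cos(nx)cos(n'x) dx = 0; and by product-to-sum, ∫_0^π sin(nx)cos(n'x) dx = ½∫_0^π [sin((n+n')x) + sin((n−n')x)] dx, which is 0 when n+n' is even and 2n/(n²−n'²) when n+n' is odd (it need not vanish on (0, π)).
  u² squared terms: (1)²·∫sin(4x)² dx = 1·π/2 = π/2.
  So ∫_0^π u² dx = π/2.
  (u')² squared terms: (4)²·∫cos(4x)² dx = 16·π/2 = 8*π.
  So ∫_0^π (u')² dx = 8*π.
||u||_{H^1}^2 = (π/2) + (8*π) = 17*π/2.


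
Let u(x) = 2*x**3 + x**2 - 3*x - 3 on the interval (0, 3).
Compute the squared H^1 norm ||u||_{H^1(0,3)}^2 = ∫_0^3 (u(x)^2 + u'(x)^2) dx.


||u||_{H^1}^2 = 40491/14

The H^1 norm (squared) on an interval (0, L) is
  ||u||_{H^1}^2 = ∫_0^L u(x)^2 dx + ∫_0^L u'(x)^2 dx.
Compute u'(x) = 6*x**2 + 2*x - 3.
Then u(x)^2 = 4*x**6 + 4*x**5 - 11*x**4 - 18*x**3 + 3*x**2 + 18*x + 9 and u'(x)^2 = 36*x**4 + 24*x**3 - 32*x**2 - 12*x + 9.
Integrate each monomial from 0 to 3 using ∫_0^3 c·x^n dx = c·3^(n+1)/(n+1):
  ∫_0^3 u(x)^2 dx = ∫_0^3 (4*x^6 + 4*x^5 - 11*x^4 - 18*x^3 + 3*x^2 + 18*x + 9) dx. Term by term:
    ∫_0^3 4*x^6 dx = 8748/7;  ∫_0^3 4*x^5 dx = 486;  ∫_0^3 -11*x^4 dx = -2673/5;
    ∫_0^3 -18*x^3 dx = -729/2;  ∫_0^3 3*x^2 dx = 27;  ∫_0^3 18*x dx = 81;
    ∫_0^3 9 dx = 27.
  Sum: 8748/7 + 486 − 2673/5 − 729/2 + 27 + 81 + 27 = 68013/70.
  ∫_0^3 u'(x)^2 dx = ∫_0^3 (36*x^4 + 24*x^3 - 32*x^2 - 12*x + 9) dx. Term by term:
    ∫_0^3 36*x^4 dx = 8748/5;  ∫_0^3 24*x^3 dx = 486;  ∫_0^3 -32*x^2 dx = -288;
    ∫_0^3 -12*x dx = -54;  ∫_0^3 9 dx = 27.
  Sum: 8748/5 + 486 − 288 − 54 + 27 = 9603/5.
Adding: ||u||_{H^1}^2 = 68013/70 + 9603/5 = 40491/14.


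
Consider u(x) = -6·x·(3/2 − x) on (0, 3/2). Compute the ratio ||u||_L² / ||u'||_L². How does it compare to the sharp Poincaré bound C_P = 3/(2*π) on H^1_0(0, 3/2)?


||u||_L² / ||u'||_L² = 3*sqrt(10)/20 < C_P = 3/(2*π).

u(x) = -6·x·(3/2 − x), so u'(x) = 12*x - 9.
u(x) = -6·x·(3/2 − x) vanishes at x = 0 and x = 3/2, so u ∈ H^1_0(0, 3/2). Differentiate via the product rule and integrate the resulting polynomials term by term.
  ∫_0^3/2 u² dx = ∫_0^3/2 (36*x^4 - 108*x^3 + 81*x^2) dx. Term by term:
    ∫_0^3/2 36*x^4 dx = 2187/40;  ∫_0^3/2 -108*x^3 dx = -2187/16;  ∫_0^3/2 81*x^2 dx = 729/8.
  Sum: 2187/40 − 2187/16 + 729/8 = 729/80.
  ∫_0^3/2 (u')² dx = ∫_0^3/2 (144*x^2 - 216*x + 81) dx. Term by term:
    ∫_0^3/2 144*x^2 dx = 162;  ∫_0^3/2 -216*x dx = -243;  ∫_0^3/2 81 dx = 243/2.
  Sum: 162 − 243 + 243/2 = 81/2.
∫_0^3/2 u² dx = 729/80, so ||u||_L² = 27*sqrt(5)/20.
∫_0^3/2 (u')² dx = 81/2, so ||u'||_L² = 9*sqrt(2)/2.
Ratio ||u||_L² / ||u'||_L² = 3*sqrt(10)/20.
Sharp Poincaré constant on H^1_0(0, 3/2) is C_P = L/π = 3/(2*π), achieved by sin(2*π/3·x).
A polynomial bump cannot attain the sharp Poincaré constant (only the first sine eigenfunction does), so the ratio is strictly less than C_P, consistent with ||u||_L² ≤ C_P ||u'||_L².


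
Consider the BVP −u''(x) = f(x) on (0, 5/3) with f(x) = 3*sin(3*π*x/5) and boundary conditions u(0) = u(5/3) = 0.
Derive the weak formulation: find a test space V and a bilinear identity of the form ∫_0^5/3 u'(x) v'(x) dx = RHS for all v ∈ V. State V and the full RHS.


V = H^1_0(0, 5/3) (so v(0) = v(5/3) = 0); weak form: ∫_0^5/3 u'v' dx = ∫_0^5/3 (3*sin(3*π*x/5)) v dx for all v ∈ V.

Multiply both sides by a test function v and integrate from 0 to 5/3:
  ∫_0^5/3 −u''(x) v(x) dx = ∫_0^5/3 f(x) v(x) dx.
Integrate the LHS by parts once:
  ∫_0^5/3 −u'' v dx = −[u'(x) v(x)]_0^5/3 + ∫_0^5/3 u'(x) v'(x) dx.
Thus ∫_0^5/3 u'(x) v'(x) dx = ∫_0^5/3 f(x) v(x) dx + [u'(x) v(x)]_0^5/3.
Choose V so that boundary terms are either known or forced to vanish.
u is Dirichlet: u(0) = u(5/3) = 0. Let V = H^1_0(0, 5/3); then v(0) = v(5/3) = 0, and [u' v]_0^5/3 = 0.
Weak formulation: find u (satisfying any essential BC) such that ∫_0^5/3 u'(x) v'(x) dx = ∫_0^5/3 f v dx for all v ∈ V.
Substituting f(x) = 3*sin(3*π*x/5), the right-hand side is ∫_0^5/3 (3*sin(3*π*x/5)) v dx.


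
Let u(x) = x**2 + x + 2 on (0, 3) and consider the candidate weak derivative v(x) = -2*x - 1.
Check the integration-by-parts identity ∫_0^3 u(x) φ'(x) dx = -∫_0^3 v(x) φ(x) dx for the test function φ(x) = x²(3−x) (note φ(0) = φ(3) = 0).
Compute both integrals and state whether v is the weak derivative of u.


LHS = -621/20, RHS = 621/20. No, v is not the weak derivative of u.

u(x) = x**2 + x + 2, classical derivative u'(x) = 2*x + 1.
φ(x) = x²(3−x), so φ'(x) = 3*x*(2 - x).
Note φ(0) = φ(3) = 0, so the boundary term u·φ vanishes.
LHS = ∫_0^3 u(x) φ'(x) dx = ∫_0^3 (-3*x^4 + 3*x^3 + 12*x) dx. Term by term:
  ∫_0^3 -3*x^4 dx = -729/5;  ∫_0^3 3*x^3 dx = 243/4;  ∫_0^3 12*x dx = 54.
Sum: -729/5 + 243/4 + 54 = -621/20.
So LHS = -621/20.
∫_0^3 v(x) φ(x) dx = ∫_0^3 (2*x^4 - 5*x^3 - 3*x^2) dx. Term by term:
  ∫_0^3 2*x^4 dx = 486/5;  ∫_0^3 -5*x^3 dx = -405/4;  ∫_0^3 -3*x^2 dx = -27.
Sum: 486/5 − 405/4 − 27 = -621/20.
So RHS = -∫_0^3 v(x) φ(x) dx = 621/20.
LHS − RHS = -621/10 ≠ 0, so the identity fails.
(For a valid weak derivative the identity must hold for EVERY test function, in particular this one. The failure shows v is NOT the weak derivative of u.)
Correct weak derivative would be u'(x) = 2*x + 1.


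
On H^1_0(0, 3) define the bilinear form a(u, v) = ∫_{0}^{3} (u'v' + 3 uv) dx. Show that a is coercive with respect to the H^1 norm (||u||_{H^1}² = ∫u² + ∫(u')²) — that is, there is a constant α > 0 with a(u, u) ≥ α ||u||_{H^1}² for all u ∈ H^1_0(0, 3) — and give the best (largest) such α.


α = 1

Coercivity of a(·,·) on H^1_0(0, 3) means a(u, u) ≥ α ||u||_{H^1}² for every u ∈ H^1_0.
The interval has length L = 3, and Poincaré/coercivity depend only on L. Here a(u, u) = ∫(u')² + (3)·∫u².
Here c = 3 ≥ 1, so a(u,u) = ∫(u')² + c∫u² ≥ ∫(u')² + ∫u² = ||u||_{H^1}², i.e. α = 1 works. No larger α is possible: a(u,u) ≥ α||u||_{H^1}² means (1−α)∫(u')² ≥ (α−c)∫u², and for the modes u_n = sin(nπ(x−x₀)/L) (x₀ the left endpoint) one has ∫u_n²/∫(u_n')² = (L/(nπ))² → 0, so a(u_n,u_n)/||u_n||_{H^1}² → 1. Hence the optimal constant is α = 1.
Therefore α = 1.


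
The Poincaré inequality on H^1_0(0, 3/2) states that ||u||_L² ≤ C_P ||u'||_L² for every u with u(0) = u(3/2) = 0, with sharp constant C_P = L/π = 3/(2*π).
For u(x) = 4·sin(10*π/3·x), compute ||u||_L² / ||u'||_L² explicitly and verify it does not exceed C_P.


||u||_L² / ||u'||_L² = 3/(10*π) < C_P = 3/(2*π).

u(x) = 4·sin(10*π/3·x), so u'(x) = 40*π*cos(10*π*x/3)/3.
Writing u(x) = A·sin(kπx/L) with A = 4 and k = 5, use ∫_0^L sin²(kπx/L) dx = L/2 and ∫_0^L cos²(kπx/L) dx = L/2.
u² = 16·sin²(10*π/3·x) and (u')² = 1600*π^2/9·cos²(10*π/3·x), and each of sin², cos² integrates to L/2 = 3/4 over (0, 3/2).
∫_0^3/2 u² dx = 12, so ||u||_L² = 2*sqrt(3).
∫_0^3/2 (u')² dx = 400*π^2/3, so ||u'||_L² = 20*sqrt(3)*π/3.
Ratio ||u||_L² / ||u'||_L² = 3/(10*π).
Sharp Poincaré constant on H^1_0(0, 3/2) is C_P = L/π = 3/(2*π), achieved by sin(2*π/3·x).
This is the k = 5 harmonic; the ratio L/(kπ) is strictly less than C_P = L/π, consistent with the sharp inequality ||u||_L² ≤ C_P ||u'||_L².


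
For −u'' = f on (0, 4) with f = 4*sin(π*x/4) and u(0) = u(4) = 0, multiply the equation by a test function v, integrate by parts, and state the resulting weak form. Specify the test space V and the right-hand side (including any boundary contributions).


V = H^1_0(0, 4) (so v(0) = v(4) = 0); weak form: ∫_0^4 u'v' dx = ∫_0^4 (4*sin(π*x/4)) v dx for all v ∈ V.

Multiply both sides by a test function v and integrate from 0 to 4:
  ∫_0^4 −u''(x) v(x) dx = ∫_0^4 f(x) v(x) dx.
Integrate the LHS by parts once:
  ∫_0^4 −u'' v dx = −[u'(x) v(x)]_0^4 + ∫_0^4 u'(x) v'(x) dx.
Thus ∫_0^4 u'(x) v'(x) dx = ∫_0^4 f(x) v(x) dx + [u'(x) v(x)]_0^4.
Choose V so that boundary terms are either known or forced to vanish.
u is Dirichlet: u(0) = u(4) = 0. Let V = H^1_0(0, 4); then v(0) = v(4) = 0, and [u' v]_0^4 = 0.
Weak formulation: find u (satisfying any essential BC) such that ∫_0^4 u'(x) v'(x) dx = ∫_0^4 f v dx for all v ∈ V.
Substituting f(x) = 4*sin(π*x/4), the right-hand side is ∫_0^4 (4*sin(π*x/4)) v dx.


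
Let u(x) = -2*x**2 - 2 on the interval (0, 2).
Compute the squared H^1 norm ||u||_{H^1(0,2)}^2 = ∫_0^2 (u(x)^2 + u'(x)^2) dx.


||u||_{H^1}^2 = 488/5

The H^1 norm (squared) on an interval (0, L) is
  ||u||_{H^1}^2 = ∫_0^L u(x)^2 dx + ∫_0^L u'(x)^2 dx.
Compute u'(x) = -4*x.
Then u(x)^2 = 4*x**4 + 8*x**2 + 4 and u'(x)^2 = 16*x**2.
Integrate each monomial from 0 to 2 using ∫_0^2 c·x^n dx = c·2^(n+1)/(n+1):
  ∫_0^2 u(x)^2 dx = ∫_0^2 (4*x^4 + 8*x^2 + 4) dx. Term by term:
    ∫_0^2 4*x^4 dx = 128/5;  ∫_0^2 8*x^2 dx = 64/3;  ∫_0^2 4 dx = 8.
  Sum: 128/5 + 64/3 + 8 = 824/15.
  ∫_0^2 u'(x)^2 dx = ∫_0^2 (16*x^2) dx. Term by term:
    ∫_0^2 16*x^2 dx = 128/3.
Adding: ||u||_{H^1}^2 = 824/15 + 128/3 = 488/5.


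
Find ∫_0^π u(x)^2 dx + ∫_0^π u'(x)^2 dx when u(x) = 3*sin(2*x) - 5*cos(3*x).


||u||_{H^1(0,π)}^2 = 240 + 295*π/2

u'(x) = 15*sin(3*x) + 6*cos(2*x).
Expand u² and (u')² and integrate term by term on (0, π), using: for integers n ≥ 1, ∫_0^π sin²(nx) dx = ∫_0^π cos²(nx) dx = π/2; for n ≠ n', ∫_0^π sin(nx)sin(n'x) dx = ∫_0^π cos(nx)cos(n'x) dx = 0; and by product-to-sum, ∫_0^π sin(nx)cos(n'x) dx = ½∫_0^π [sin((n+n')x) + sin((n−n')x)] dx, which is 0 when n+n' is even and 2n/(n²−n'²) when n+n' is odd (it need not vanish on (0, π)).
  u² squared terms: (-5)²·∫cos(3x)² dx = 25·π/2 = 25*π/2;  (3)²·∫sin(2x)² dx = 9·π/2 = 9*π/2.
  u² cross terms: 2·(-5)·(3)·∫cos(3x)·sin(2x) dx = -30·(-4/5) = 24.
  So ∫_0^π u² dx = 25*π/2 + 9*π/2 + 24 = 24 + 17*π.
  (u')² squared terms: (6)²·∫cos(2x)² dx = 36·π/2 = 18*π;  (15)²·∫sin(3x)² dx = 225·π/2 = 225*π/2.
  (u')² cross terms: 2·(6)·(15)·∫cos(2x)·sin(3x) dx = 180·(6/5) = 216.
  So ∫_0^π (u')² dx = 18*π + 225*π/2 + 216 = 216 + 261*π/2.
||u||_{H^1}^2 = (24 + 17*π) + (216 + 261*π/2) = 240 + 295*π/2.


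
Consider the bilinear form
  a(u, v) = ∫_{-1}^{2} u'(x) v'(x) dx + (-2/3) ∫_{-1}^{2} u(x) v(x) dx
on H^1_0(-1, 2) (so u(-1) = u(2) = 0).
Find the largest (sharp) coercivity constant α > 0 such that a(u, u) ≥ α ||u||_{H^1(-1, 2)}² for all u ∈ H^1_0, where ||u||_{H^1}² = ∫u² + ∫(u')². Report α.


α = (-6 + π^2)/(9 + π^2)

Coercivity of a(·,·) on H^1_0(-1, 2) means a(u, u) ≥ α ||u||_{H^1}² for every u ∈ H^1_0.
The interval has length L = 3, and Poincaré/coercivity depend only on L. Here a(u, u) = ∫(u')² + (-2/3)·∫u².
Here c = -2/3 < 0 with |c| < (π/L)² = π^2/9, so coercivity still holds. The condition a(u,u) ≥ α||u||_{H^1}² reads (1−α)∫(u')² ≥ (α−c)∫u². Any admissible α is ≤ 1 (rapidly oscillating u have ∫u²/∫(u')² → 0), and α = 1 would force 0 ≥ (1−c)∫u², impossible since c < 1; so 1−α > 0. By the sharp Poincaré inequality on H^1_0 of an interval of length L, ∫(u')² ≥ (π/L)²∫u² with equality for the first sine mode sin(π(x−x₀)/L) (x₀ the left endpoint), so the inequality holds for all u iff (1−α)(π/L)² ≥ α − c, i.e. α ≤ ((π/L)² + c)/((π/L)² + 1) = (1 + c(L/π)²)/(1 + (L/π)²). (Direct route, valid since c ≤ 0: Poincaré gives c∫u² ≥ c(L/π)²∫(u')², so a(u,u) ≥ (1 + c(L/π)²)∫(u')², while ||u||_{H^1}² ≤ (1 + (L/π)²)∫(u')²; dividing yields the same α.) With (π/L)² = π^2/9 and c = -2/3, the largest admissible constant is α = ((π/L)² + c)/((π/L)² + 1).
Simplifying, α = (-6 + π^2)/(9 + π^2).


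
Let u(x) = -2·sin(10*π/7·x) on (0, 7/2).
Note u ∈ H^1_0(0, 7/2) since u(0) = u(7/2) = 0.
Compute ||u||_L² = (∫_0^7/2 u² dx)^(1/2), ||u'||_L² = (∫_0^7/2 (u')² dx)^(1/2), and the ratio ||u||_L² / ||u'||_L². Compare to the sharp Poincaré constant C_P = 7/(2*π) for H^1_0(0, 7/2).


||u||_L² / ||u'||_L² = 7/(10*π) < C_P = 7/(2*π).

u(x) = -2·sin(10*π/7·x), so u'(x) = -20*π*cos(10*π*x/7)/7.
Writing u(x) = A·sin(kπx/L) with A = -2 and k = 5, use ∫_0^L sin²(kπx/L) dx = L/2 and ∫_0^L cos²(kπx/L) dx = L/2.
u² = 4·sin²(10*π/7·x) and (u')² = 400*π^2/49·cos²(10*π/7·x), and each of sin², cos² integrates to L/2 = 7/4 over (0, 7/2).
∫_0^7/2 u² dx = 7, so ||u||_L² = sqrt(7).
∫_0^7/2 (u')² dx = 100*π^2/7, so ||u'||_L² = 10*sqrt(7)*π/7.
Ratio ||u||_L² / ||u'||_L² = 7/(10*π).
Sharp Poincaré constant on H^1_0(0, 7/2) is C_P = L/π = 7/(2*π), achieved by sin(2*π/7·x).
This is the k = 5 harmonic; the ratio L/(kπ) is strictly less than C_P = L/π, consistent with the sharp inequality ||u||_L² ≤ C_P ||u'||_L².


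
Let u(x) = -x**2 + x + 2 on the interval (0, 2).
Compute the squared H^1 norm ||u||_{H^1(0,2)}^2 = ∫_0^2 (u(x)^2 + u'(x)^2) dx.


||u||_{H^1}^2 = 166/15

The H^1 norm (squared) on an interval (0, L) is
  ||u||_{H^1}^2 = ∫_0^L u(x)^2 dx + ∫_0^L u'(x)^2 dx.
Compute u'(x) = 1 - 2*x.
Then u(x)^2 = x**4 - 2*x**3 - 3*x**2 + 4*x + 4 and u'(x)^2 = 4*x**2 - 4*x + 1.
Integrate each monomial from 0 to 2 using ∫_0^2 c·x^n dx = c·2^(n+1)/(n+1):
  ∫_0^2 u(x)^2 dx = ∫_0^2 (x^4 - 2*x^3 - 3*x^2 + 4*x + 4) dx. Term by term:
    ∫_0^2 x^4 dx = 32/5;  ∫_0^2 -2*x^3 dx = -8;  ∫_0^2 -3*x^2 dx = -8;
    ∫_0^2 4*x dx = 8;  ∫_0^2 4 dx = 8.
  Sum: 32/5 − 8 − 8 + 8 + 8 = 32/5.
  ∫_0^2 u'(x)^2 dx = ∫_0^2 (4*x^2 - 4*x + 1) dx. Term by term:
    ∫_0^2 4*x^2 dx = 32/3;  ∫_0^2 -4*x dx = -8;  ∫_0^2 1 dx = 2.
  Sum: 32/3 − 8 + 2 = 14/3.
Adding: ||u||_{H^1}^2 = 32/5 + 14/3 = 166/15.


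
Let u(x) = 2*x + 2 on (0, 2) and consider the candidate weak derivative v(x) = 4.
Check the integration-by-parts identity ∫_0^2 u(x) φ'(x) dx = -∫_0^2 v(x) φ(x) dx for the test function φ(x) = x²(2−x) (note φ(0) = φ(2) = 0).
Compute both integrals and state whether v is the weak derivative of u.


LHS = -8/3, RHS = -16/3. No, v is not the weak derivative of u.

u(x) = 2*x + 2, classical derivative u'(x) = 2.
φ(x) = x²(2−x), so φ'(x) = x*(4 - 3*x).
Note φ(0) = φ(2) = 0, so the boundary term u·φ vanishes.
LHS = ∫_0^2 u(x) φ'(x) dx = ∫_0^2 (-6*x^3 + 2*x^2 + 8*x) dx. Term by term:
  ∫_0^2 -6*x^3 dx = -24;  ∫_0^2 2*x^2 dx = 16/3;  ∫_0^2 8*x dx = 16.
Sum: -24 + 16/3 + 16 = -8/3.
So LHS = -8/3.
∫_0^2 v(x) φ(x) dx = ∫_0^2 (-4*x^3 + 8*x^2) dx. Term by term:
  ∫_0^2 -4*x^3 dx = -16;  ∫_0^2 8*x^2 dx = 64/3.
Sum: -16 + 64/3 = 16/3.
So RHS = -∫_0^2 v(x) φ(x) dx = -16/3.
LHS − RHS = 8/3 ≠ 0, so the identity fails.
(For a valid weak derivative the identity must hold for EVERY test function, in particular this one. The failure shows v is NOT the weak derivative of u.)
Correct weak derivative would be u'(x) = 2.


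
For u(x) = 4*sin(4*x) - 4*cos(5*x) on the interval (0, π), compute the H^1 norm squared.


||u||_{H^1(0,π)}^2 = 6656/9 + 344*π

u'(x) = 20*sin(5*x) + 16*cos(4*x).
Expand u² and (u')² and integrate term by term on (0, π), using: for integers n ≥ 1, ∫_0^π sin²(nx) dx = ∫_0^π cos²(nx) dx = π/2; for n ≠ n', ∫_0^π sin(nx)sin(n'x) dx = ∫_0^π cos(nx)cos(n'x) dx = 0; and by product-to-sum, ∫_0^π sin(nx)cos(n'x) dx = ½∫_0^π [sin((n+n')x) + sin((n−n')x)] dx, which is 0 when n+n' is even and 2n/(n²−n'²) when n+n' is odd (it need not vanish on (0, π)).
  u² squared terms: (-4)²·∫cos(5x)² dx = 16·π/2 = 8*π;  (4)²·∫sin(4x)² dx = 16·π/2 = 8*π.
  u² cross terms: 2·(-4)·(4)·∫cos(5x)·sin(4x) dx = -32·(-8/9) = 256/9.
  So ∫_0^π u² dx = 8*π + 8*π + 256/9 = 256/9 + 16*π.
  (u')² squared terms: (16)²·∫cos(4x)² dx = 256·π/2 = 128*π;  (20)²·∫sin(5x)² dx = 400·π/2 = 200*π.
  (u')² cross terms: 2·(16)·(20)·∫cos(4x)·sin(5x) dx = 640·(10/9) = 6400/9.
  So ∫_0^π (u')² dx = 128*π + 200*π + 6400/9 = 6400/9 + 328*π.
||u||_{H^1}^2 = (256/9 + 16*π) + (6400/9 + 328*π) = 6656/9 + 344*π.


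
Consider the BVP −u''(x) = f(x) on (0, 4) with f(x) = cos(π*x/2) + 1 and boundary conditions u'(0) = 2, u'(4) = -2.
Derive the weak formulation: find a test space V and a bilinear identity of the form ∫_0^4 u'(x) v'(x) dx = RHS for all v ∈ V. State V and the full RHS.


V = H^1(0, 4) (v unrestricted at boundary; u is determined up to an additive constant); weak form: ∫_0^4 u'v' dx = ∫_0^4 (cos(π*x/2) + 1) v dx − 2·v(4) − 2·v(0) for all v ∈ V.

Multiply both sides by a test function v and integrate from 0 to 4:
  ∫_0^4 −u''(x) v(x) dx = ∫_0^4 f(x) v(x) dx.
Integrate the LHS by parts once:
  ∫_0^4 −u'' v dx = −[u'(x) v(x)]_0^4 + ∫_0^4 u'(x) v'(x) dx.
Thus ∫_0^4 u'(x) v'(x) dx = ∫_0^4 f(x) v(x) dx + [u'(x) v(x)]_0^4.
Choose V so that boundary terms are either known or forced to vanish.
u has inhomogeneous Neumann u'(0) = 2, u'(4) = -2. [u' v]_0^4 = (-2)·v(4) − (2)·v(0) = − 2·v(4) − 2·v(0). Take V = H^1(0, 4); boundary term becomes part of RHS.
Weak formulation: find u (satisfying any essential BC) such that ∫_0^4 u'(x) v'(x) dx = ∫_0^4 f v dx − 2·v(4) − 2·v(0) for all v ∈ V (Neumann data are natural BCs: they enter the RHS as boundary terms).
Substituting f(x) = cos(π*x/2) + 1, the right-hand side is ∫_0^4 (cos(π*x/2) + 1) v dx − 2·v(4) − 2·v(0).
Compatibility check (pure Neumann): taking v ≡ 1 ∈ V gives 0 = ∫_0^4 f dx + (-2) − (2), i.e. ∫_0^4 f dx must equal u'(0) − u'(4) = 4. Indeed ∫_0^4 (cos(π*x/2) + 1) dx = 4, so the data are compatible. The solution is then unique only up to an additive constant (fix it e.g. by requiring ∫_0^4 u dx = 0).


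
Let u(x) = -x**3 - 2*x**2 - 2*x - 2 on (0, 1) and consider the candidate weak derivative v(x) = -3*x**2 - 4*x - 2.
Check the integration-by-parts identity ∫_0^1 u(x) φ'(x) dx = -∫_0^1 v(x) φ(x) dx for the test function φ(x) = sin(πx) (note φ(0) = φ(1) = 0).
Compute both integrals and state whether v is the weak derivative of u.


LHS = -12/π^3 + 11/π, RHS = -12/π^3 + 11/π. Yes, v = u' weakly.

u(x) = -x**3 - 2*x**2 - 2*x - 2, classical derivative u'(x) = -3*x**2 - 4*x - 2.
φ(x) = sin(πx), so φ'(x) = π*cos(π*x).
Note φ(0) = φ(1) = 0, so the boundary term u·φ vanishes.
LHS = ∫_0^1 u(x) φ'(x) dx = ∫_0^1 (-π*x^3*cos(π*x) - 2*π*x^2*cos(π*x) - 2*π*x*cos(π*x) - 2*π*cos(π*x)) dx. Term by term:
  ∫_0^1 -2*π*cos(π*x) dx = 0;  ∫_0^1 -π*x^3*cos(π*x) dx = -12/π^3 + 3/π;  ∫_0^1 -2*π*x*cos(π*x) dx = 4/π;
  ∫_0^1 -2*π*x^2*cos(π*x) dx = 4/π.
Sum: 0 + -12/π^3 + 3/π + 4/π + 4/π = -12/π^3 + 11/π.
So LHS = -12/π^3 + 11/π.
∫_0^1 v(x) φ(x) dx = ∫_0^1 (-3*x^2*sin(π*x) - 4*x*sin(π*x) - 2*sin(π*x)) dx. Term by term:
  ∫_0^1 -2*sin(π*x) dx = -4/π;  ∫_0^1 -4*x*sin(π*x) dx = -4/π;  ∫_0^1 -3*x^2*sin(π*x) dx = -3/π + 12/π^3.
Sum: -4/π − 4/π + -3/π + 12/π^3 = -11/π + 12/π^3.
So RHS = -∫_0^1 v(x) φ(x) dx = -12/π^3 + 11/π.
LHS = RHS, so the identity holds for this test φ.
Moreover u is smooth here and v(x) = u'(x) = -3*x**2 - 4*x - 2 pointwise, so the identity holds for every test function. Hence v is the weak derivative of u.


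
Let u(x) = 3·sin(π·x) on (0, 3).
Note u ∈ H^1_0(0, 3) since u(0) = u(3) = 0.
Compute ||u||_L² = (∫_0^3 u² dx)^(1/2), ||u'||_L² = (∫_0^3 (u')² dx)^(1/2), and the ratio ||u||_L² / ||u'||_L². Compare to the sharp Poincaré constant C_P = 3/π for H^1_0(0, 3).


||u||_L² / ||u'||_L² = 1/π < C_P = 3/π.

u(x) = 3·sin(π·x), so u'(x) = 3*π*cos(π*x).
Writing u(x) = A·sin(kπx/L) with A = 3 and k = 3, use ∫_0^L sin²(kπx/L) dx = L/2 and ∫_0^L cos²(kπx/L) dx = L/2.
u² = 9·sin²(π·x) and (u')² = 9*π^2·cos²(π·x), and each of sin², cos² integrates to L/2 = 3/2 over (0, 3).
∫_0^3 u² dx = 27/2, so ||u||_L² = 3*sqrt(6)/2.
∫_0^3 (u')² dx = 27*π^2/2, so ||u'||_L² = 3*sqrt(6)*π/2.
Ratio ||u||_L² / ||u'||_L² = 1/π.
Sharp Poincaré constant on H^1_0(0, 3) is C_P = L/π = 3/π, achieved by sin(π/3·x).
This is the k = 3 harmonic; the ratio L/(kπ) is strictly less than C_P = L/π, consistent with the sharp inequality ||u||_L² ≤ C_P ||u'||_L².


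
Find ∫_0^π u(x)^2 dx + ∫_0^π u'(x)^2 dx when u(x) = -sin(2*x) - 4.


||u||_{H^1(0,π)}^2 = 37*π/2

u'(x) = -2*cos(2*x).
Expand u² and (u')² and integrate term by term on (0, π), using: for integers n ≥ 1, ∫_0^π sin²(nx) dx = ∫_0^π cos²(nx) dx = π/2; for n ≠ n', ∫_0^π sin(nx)sin(n'x) dx = ∫_0^π cos(nx)cos(n'x) dx = 0; and by product-to-sum, ∫_0^π sin(nx)cos(n'x) dx = ½∫_0^π [sin((n+n')x) + sin((n−n')x)] dx, which is 0 when n+n' is even and 2n/(n²−n'²) when n+n' is odd (it need not vanish on (0, π)). For the constant mode: ∫_0^π 1 dx = π, ∫_0^π cos(nx) dx = 0, ∫_0^π sin(nx) dx = (1−(−1)^n)/n.
  u² squared terms: (-4)²·∫1 dx = 16·π = 16*π;  (-1)²·∫sin(2x)² dx = 1·π/2 = π/2.
  u² cross terms: 2·(-4)·(-1)·∫1·sin(2x) dx = 8·(0) = 0.
  So ∫_0^π u² dx = 16*π + π/2 + 0 = 33*π/2.
  (u')² squared terms: (-2)²·∫cos(2x)² dx = 4·π/2 = 2*π.
  So ∫_0^π (u')² dx = 2*π.
||u||_{H^1}^2 = (33*π/2) + (2*π) = 37*π/2.


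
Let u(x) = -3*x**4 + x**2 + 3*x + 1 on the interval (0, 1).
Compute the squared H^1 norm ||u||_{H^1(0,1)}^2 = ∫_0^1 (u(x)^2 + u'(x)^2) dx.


||u||_{H^1}^2 = 1023/70

The H^1 norm (squared) on an interval (0, L) is
  ||u||_{H^1}^2 = ∫_0^L u(x)^2 dx + ∫_0^L u'(x)^2 dx.
Compute u'(x) = -12*x**3 + 2*x + 3.
Then u(x)^2 = 9*x**8 - 6*x**6 - 18*x**5 - 5*x**4 + 6*x**3 + 11*x**2 + 6*x + 1 and u'(x)^2 = 144*x**6 - 48*x**4 - 72*x**3 + 4*x**2 + 12*x + 9.
Integrate each monomial from 0 to 1 using ∫_0^1 c·x^n dx = c·1^(n+1)/(n+1):
  ∫_0^1 u(x)^2 dx = ∫_0^1 (9*x^8 - 6*x^6 - 18*x^5 - 5*x^4 + 6*x^3 + 11*x^2 + 6*x + 1) dx. Term by term:
    ∫_0^1 9*x^8 dx = 1;  ∫_0^1 -6*x^6 dx = -6/7;  ∫_0^1 -18*x^5 dx = -3;
    ∫_0^1 -5*x^4 dx = -1;  ∫_0^1 6*x^3 dx = 3/2;  ∫_0^1 11*x^2 dx = 11/3;
    ∫_0^1 6*x dx = 3;  ∫_0^1 1 dx = 1.
  Sum: 1 − 6/7 − 3 − 1 + 3/2 + 11/3 + 3 + 1 = 223/42.
  ∫_0^1 u'(x)^2 dx = ∫_0^1 (144*x^6 - 48*x^4 - 72*x^3 + 4*x^2 + 12*x + 9) dx. Term by term:
    ∫_0^1 144*x^6 dx = 144/7;  ∫_0^1 -48*x^4 dx = -48/5;  ∫_0^1 -72*x^3 dx = -18;
    ∫_0^1 4*x^2 dx = 4/3;  ∫_0^1 12*x dx = 6;  ∫_0^1 9 dx = 9.
  Sum: 144/7 − 48/5 − 18 + 4/3 + 6 + 9 = 977/105.
Adding: ||u||_{H^1}^2 = 223/42 + 977/105 = 1023/70.


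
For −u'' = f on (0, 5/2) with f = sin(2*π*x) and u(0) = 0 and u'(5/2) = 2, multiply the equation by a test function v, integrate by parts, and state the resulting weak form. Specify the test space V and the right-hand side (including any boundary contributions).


V = {v ∈ H^1(0, 5/2) : v(0) = 0} (test functions vanish at x = 0 where u is specified); weak form: ∫_0^5/2 u'v' dx = ∫_0^5/2 (sin(2*π*x)) v dx + 2·v(5/2) for all v ∈ V.

Multiply both sides by a test function v and integrate from 0 to 5/2:
  ∫_0^5/2 −u''(x) v(x) dx = ∫_0^5/2 f(x) v(x) dx.
Integrate the LHS by parts once:
  ∫_0^5/2 −u'' v dx = −[u'(x) v(x)]_0^5/2 + ∫_0^5/2 u'(x) v'(x) dx.
Thus ∫_0^5/2 u'(x) v'(x) dx = ∫_0^5/2 f(x) v(x) dx + [u'(x) v(x)]_0^5/2.
Choose V so that boundary terms are either known or forced to vanish.
Mixed BC: u(0) = 0 (Dirichlet) and u'(5/2) = 2 (Neumann). Define V = {v ∈ H^1(0, 5/2) : v(0) = 0}. Then [u' v]_0^5/2 = u'(5/2)·v(5/2) − u'(0)·0 = 2·v(5/2).
Weak formulation: find u (satisfying any essential BC) such that ∫_0^5/2 u'(x) v'(x) dx = ∫_0^5/2 f v dx + 2·v(5/2) for all v ∈ V (Dirichlet at 0 absorbed into V; Neumann datum at x = 5/2 contributes the boundary term).
Substituting f(x) = sin(2*π*x), the right-hand side is ∫_0^5/2 (sin(2*π*x)) v dx + 2·v(5/2).


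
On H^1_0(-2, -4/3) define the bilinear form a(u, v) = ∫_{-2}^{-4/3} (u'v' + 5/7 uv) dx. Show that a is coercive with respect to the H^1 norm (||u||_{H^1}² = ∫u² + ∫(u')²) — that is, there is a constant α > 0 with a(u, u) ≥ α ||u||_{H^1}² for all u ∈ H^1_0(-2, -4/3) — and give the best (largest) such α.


α = (20 + 63*π^2)/(7*(4 + 9*π^2))

Coercivity of a(·,·) on H^1_0(-2, -4/3) means a(u, u) ≥ α ||u||_{H^1}² for every u ∈ H^1_0.
The interval has length L = 2/3, and Poincaré/coercivity depend only on L. Here a(u, u) = ∫(u')² + (5/7)·∫u².
Here 0 < c = 5/7 < 1. The condition a(u,u) ≥ α||u||_{H^1}² reads (1−α)∫(u')² ≥ (α−c)∫u². Any admissible α is ≤ 1 (rapidly oscillating u have ∫u²/∫(u')² → 0), and α = 1 would force 0 ≥ (1−c)∫u², impossible since c < 1; so 1−α > 0. By the sharp Poincaré inequality on H^1_0 of an interval of length L, ∫(u')² ≥ (π/L)²∫u² with equality for the first sine mode sin(π(x−x₀)/L) (x₀ the left endpoint), so the inequality holds for all u iff (1−α)(π/L)² ≥ α − c, i.e. α ≤ ((π/L)² + c)/((π/L)² + 1) = (1 + c(L/π)²)/(1 + (L/π)²). With (π/L)² = 9*π^2/4 and c = 5/7, the largest admissible constant is α = ((π/L)² + c)/((π/L)² + 1).
Simplifying, α = (20 + 63*π^2)/(7*(4 + 9*π^2)).


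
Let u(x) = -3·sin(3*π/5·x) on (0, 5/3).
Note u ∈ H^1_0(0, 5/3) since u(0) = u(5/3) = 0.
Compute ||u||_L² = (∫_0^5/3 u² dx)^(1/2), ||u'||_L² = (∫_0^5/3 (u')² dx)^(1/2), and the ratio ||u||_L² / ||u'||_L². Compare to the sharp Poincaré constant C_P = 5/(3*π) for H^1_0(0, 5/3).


||u||_L² / ||u'||_L² = 5/(3*π) = C_P.

u(x) = -3·sin(3*π/5·x), so u'(x) = -9*π*cos(3*π*x/5)/5.
Writing u(x) = A·sin(kπx/L) with A = -3 and k = 1, use ∫_0^L sin²(kπx/L) dx = L/2 and ∫_0^L cos²(kπx/L) dx = L/2.
u² = 9·sin²(3*π/5·x) and (u')² = 81*π^2/25·cos²(3*π/5·x), and each of sin², cos² integrates to L/2 = 5/6 over (0, 5/3).
∫_0^5/3 u² dx = 15/2, so ||u||_L² = sqrt(30)/2.
∫_0^5/3 (u')² dx = 27*π^2/10, so ||u'||_L² = 3*sqrt(30)*π/10.
Ratio ||u||_L² / ||u'||_L² = 5/(3*π).
Sharp Poincaré constant on H^1_0(0, 5/3) is C_P = L/π = 5/(3*π), achieved by sin(3*π/5·x).
This is the k = 1 eigenfunction (up to amplitude), so the ratio equals the sharp Poincaré constant exactly.


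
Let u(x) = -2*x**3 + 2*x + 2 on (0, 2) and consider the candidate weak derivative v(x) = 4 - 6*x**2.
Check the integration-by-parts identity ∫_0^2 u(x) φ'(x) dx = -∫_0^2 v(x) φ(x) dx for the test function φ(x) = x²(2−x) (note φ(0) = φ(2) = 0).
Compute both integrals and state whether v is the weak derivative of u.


LHS = 152/15, RHS = 112/15. No, v is not the weak derivative of u.

u(x) = -2*x**3 + 2*x + 2, classical derivative u'(x) = 2 - 6*x**2.
φ(x) = x²(2−x), so φ'(x) = x*(4 - 3*x).
Note φ(0) = φ(2) = 0, so the boundary term u·φ vanishes.
LHS = ∫_0^2 u(x) φ'(x) dx = ∫_0^2 (6*x^5 - 8*x^4 - 6*x^3 + 2*x^2 + 8*x) dx. Term by term:
  ∫_0^2 6*x^5 dx = 64;  ∫_0^2 -8*x^4 dx = -256/5;  ∫_0^2 -6*x^3 dx = -24;
  ∫_0^2 2*x^2 dx = 16/3;  ∫_0^2 8*x dx = 16.
Sum: 64 − 256/5 − 24 + 16/3 + 16 = 152/15.
So LHS = 152/15.
∫_0^2 v(x) φ(x) dx = ∫_0^2 (6*x^5 - 12*x^4 - 4*x^3 + 8*x^2) dx. Term by term:
  ∫_0^2 6*x^5 dx = 64;  ∫_0^2 -12*x^4 dx = -384/5;  ∫_0^2 -4*x^3 dx = -16;
  ∫_0^2 8*x^2 dx = 64/3.
Sum: 64 − 384/5 − 16 + 64/3 = -112/15.
So RHS = -∫_0^2 v(x) φ(x) dx = 112/15.
LHS − RHS = 8/3 ≠ 0, so the identity fails.
(For a valid weak derivative the identity must hold for EVERY test function, in particular this one. The failure shows v is NOT the weak derivative of u.)
Correct weak derivative would be u'(x) = 2 - 6*x**2.


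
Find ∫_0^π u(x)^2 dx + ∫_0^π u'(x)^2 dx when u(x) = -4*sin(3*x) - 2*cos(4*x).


||u||_{H^1(0,π)}^2 = -1632/7 + 114*π

u'(x) = 8*sin(4*x) - 12*cos(3*x).
Expand u² and (u')² and integrate term by term on (0, π), using: for integers n ≥ 1, ∫_0^π sin²(nx) dx = ∫_0^π cos²(nx) dx = π/2; for n ≠ n', ∫_0^π sin(nx)sin(n'x) dx = ∫_0^π cos(nx)cos(n'x) dx = 0; and by product-to-sum, ∫_0^π sin(nx)cos(n'x) dx = ½∫_0^π [sin((n+n')x) + sin((n−n')x)] dx, which is 0 when n+n' is even and 2n/(n²−n'²) when n+n' is odd (it need not vanish on (0, π)).
  u² squared terms: (-4)²·∫sin(3x)² dx = 16·π/2 = 8*π;  (-2)²·∫cos(4x)² dx = 4·π/2 = 2*π.
  u² cross terms: 2·(-4)·(-2)·∫sin(3x)·cos(4x) dx = 16·(-6/7) = -96/7.
  So ∫_0^π u² dx = 8*π + 2*π − 96/7 = -96/7 + 10*π.
  (u')² squared terms: (-12)²·∫cos(3x)² dx = 144·π/2 = 72*π;  (8)²·∫sin(4x)² dx = 64·π/2 = 32*π.
  (u')² cross terms: 2·(-12)·(8)·∫cos(3x)·sin(4x) dx = -192·(8/7) = -1536/7.
  So ∫_0^π (u')² dx = 72*π + 32*π − 1536/7 = -1536/7 + 104*π.
||u||_{H^1}^2 = (-96/7 + 10*π) + (-1536/7 + 104*π) = -1632/7 + 114*π.


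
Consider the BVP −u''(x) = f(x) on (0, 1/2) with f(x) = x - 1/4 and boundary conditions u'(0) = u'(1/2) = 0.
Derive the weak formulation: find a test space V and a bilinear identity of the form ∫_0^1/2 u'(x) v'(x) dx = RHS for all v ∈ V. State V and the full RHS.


V = H^1(0, 1/2) (no boundary constraint on v; u is determined up to an additive constant); weak form: ∫_0^1/2 u'v' dx = ∫_0^1/2 (x - 1/4) v dx for all v ∈ V.

Multiply both sides by a test function v and integrate from 0 to 1/2:
  ∫_0^1/2 −u''(x) v(x) dx = ∫_0^1/2 f(x) v(x) dx.
Integrate the LHS by parts once:
  ∫_0^1/2 −u'' v dx = −[u'(x) v(x)]_0^1/2 + ∫_0^1/2 u'(x) v'(x) dx.
Thus ∫_0^1/2 u'(x) v'(x) dx = ∫_0^1/2 f(x) v(x) dx + [u'(x) v(x)]_0^1/2.
Choose V so that boundary terms are either known or forced to vanish.
u has homogeneous Neumann: u'(0) = u'(1/2) = 0. So [u' v]_0^1/2 = 0·v(1/2) − 0·v(0) = 0 for any v; take V = H^1(0, 1/2).
Weak formulation: find u (satisfying any essential BC) such that ∫_0^1/2 u'(x) v'(x) dx = ∫_0^1/2 f v dx for all v ∈ V (homogeneous Neumann, so boundary terms vanish).
Substituting f(x) = x - 1/4, the right-hand side is ∫_0^1/2 (x - 1/4) v dx.
Compatibility check (pure Neumann): taking v ≡ 1 ∈ V gives 0 = ∫_0^1/2 f dx + (0) − (0), i.e. ∫_0^1/2 f dx must equal u'(0) − u'(1/2) = 0. Indeed ∫_0^1/2 (x - 1/4) dx = 0, so the data are compatible. The solution is then unique only up to an additive constant (fix it e.g. by requiring ∫_0^1/2 u dx = 0).


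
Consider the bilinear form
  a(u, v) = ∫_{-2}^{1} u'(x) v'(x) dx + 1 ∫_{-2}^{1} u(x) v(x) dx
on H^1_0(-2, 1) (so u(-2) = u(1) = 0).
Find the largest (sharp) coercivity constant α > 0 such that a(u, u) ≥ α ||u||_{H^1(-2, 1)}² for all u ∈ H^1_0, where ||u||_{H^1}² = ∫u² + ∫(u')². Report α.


α = 1

Coercivity of a(·,·) on H^1_0(-2, 1) means a(u, u) ≥ α ||u||_{H^1}² for every u ∈ H^1_0.
The interval has length L = 3, and Poincaré/coercivity depend only on L. Here a(u, u) = ∫(u')² + (1)·∫u².
Here c = 1 ≥ 1, so a(u,u) = ∫(u')² + c∫u² ≥ ∫(u')² + ∫u² = ||u||_{H^1}², i.e. α = 1 works. No larger α is possible: a(u,u) ≥ α||u||_{H^1}² means (1−α)∫(u')² ≥ (α−c)∫u², and for the modes u_n = sin(nπ(x−x₀)/L) (x₀ the left endpoint) one has ∫u_n²/∫(u_n')² = (L/(nπ))² → 0, so a(u_n,u_n)/||u_n||_{H^1}² → 1. Hence the optimal constant is α = 1.
Therefore α = 1.


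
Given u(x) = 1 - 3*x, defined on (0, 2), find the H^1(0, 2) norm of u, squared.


||u||_{H^1}^2 = 32

The H^1 norm (squared) on an interval (0, L) is
  ||u||_{H^1}^2 = ∫_0^L u(x)^2 dx + ∫_0^L u'(x)^2 dx.
Compute u'(x) = -3.
Then u(x)^2 = 9*x**2 - 6*x + 1 and u'(x)^2 = 9.
Integrate each monomial from 0 to 2 using ∫_0^2 c·x^n dx = c·2^(n+1)/(n+1):
  ∫_0^2 u(x)^2 dx = ∫_0^2 (9*x^2 - 6*x + 1) dx. Term by term:
    ∫_0^2 9*x^2 dx = 24;  ∫_0^2 -6*x dx = -12;  ∫_0^2 1 dx = 2.
  Sum: 24 − 12 + 2 = 14.
  ∫_0^2 u'(x)^2 dx = ∫_0^2 (9) dx. Term by term:
    ∫_0^2 9 dx = 18.
Adding: ||u||_{H^1}^2 = 14 + 18 = 32.


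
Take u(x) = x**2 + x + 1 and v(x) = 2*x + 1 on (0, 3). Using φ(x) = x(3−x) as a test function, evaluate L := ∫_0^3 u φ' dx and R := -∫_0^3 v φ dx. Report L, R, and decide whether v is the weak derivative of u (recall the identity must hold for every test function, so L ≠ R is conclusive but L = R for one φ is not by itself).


LHS = -18, RHS = -18. Yes, v = u' weakly.

u(x) = x**2 + x + 1, classical derivative u'(x) = 2*x + 1.
φ(x) = x(3−x), so φ'(x) = 3 - 2*x.
Note φ(0) = φ(3) = 0, so the boundary term u·φ vanishes.
LHS = ∫_0^3 u(x) φ'(x) dx = ∫_0^3 (-2*x^3 + x^2 + x + 3) dx. Term by term:
  ∫_0^3 -2*x^3 dx = -81/2;  ∫_0^3 x^2 dx = 9;  ∫_0^3 x dx = 9/2;
  ∫_0^3 3 dx = 9.
Sum: -81/2 + 9 + 9/2 + 9 = -18.
So LHS = -18.
∫_0^3 v(x) φ(x) dx = ∫_0^3 (-2*x^3 + 5*x^2 + 3*x) dx. Term by term:
  ∫_0^3 -2*x^3 dx = -81/2;  ∫_0^3 5*x^2 dx = 45;  ∫_0^3 3*x dx = 27/2.
Sum: -81/2 + 45 + 27/2 = 18.
So RHS = -∫_0^3 v(x) φ(x) dx = -18.
LHS = RHS, so the identity holds for this test φ.
Moreover u is smooth here and v(x) = u'(x) = 2*x + 1 pointwise, so the identity holds for every test function. Hence v is the weak derivative of u.
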